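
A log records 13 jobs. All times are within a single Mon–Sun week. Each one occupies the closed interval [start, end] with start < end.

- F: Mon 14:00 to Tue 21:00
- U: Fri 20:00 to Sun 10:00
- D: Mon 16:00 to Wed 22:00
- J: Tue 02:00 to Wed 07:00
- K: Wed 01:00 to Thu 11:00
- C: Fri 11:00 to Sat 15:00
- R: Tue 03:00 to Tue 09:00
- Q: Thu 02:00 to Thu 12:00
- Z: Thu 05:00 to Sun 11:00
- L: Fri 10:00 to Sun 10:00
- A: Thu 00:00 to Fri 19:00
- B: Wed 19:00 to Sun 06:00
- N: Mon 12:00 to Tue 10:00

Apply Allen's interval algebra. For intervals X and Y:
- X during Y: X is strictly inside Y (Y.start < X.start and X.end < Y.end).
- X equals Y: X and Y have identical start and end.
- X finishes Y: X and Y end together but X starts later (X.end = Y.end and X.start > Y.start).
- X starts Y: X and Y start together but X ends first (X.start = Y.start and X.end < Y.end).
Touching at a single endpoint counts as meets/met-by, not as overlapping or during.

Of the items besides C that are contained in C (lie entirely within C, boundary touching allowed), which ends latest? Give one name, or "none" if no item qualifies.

none

Target C = [Fri 11:00, Sat 15:00].
A [Thu 00:00, Fri 19:00] → overlaps → excluded.
B [Wed 19:00, Sun 06:00] → contains → excluded.
D [Mon 16:00, Wed 22:00] → before → excluded.
F [Mon 14:00, Tue 21:00] → before → excluded.
J [Tue 02:00, Wed 07:00] → before → excluded.
K [Wed 01:00, Thu 11:00] → before → excluded.
L [Fri 10:00, Sun 10:00] → contains → excluded.
N [Mon 12:00, Tue 10:00] → before → excluded.
Q [Thu 02:00, Thu 12:00] → before → excluded.
R [Tue 03:00, Tue 09:00] → before → excluded.
U [Fri 20:00, Sun 10:00] → overlapped-by → excluded.
Z [Thu 05:00, Sun 11:00] → contains → excluded.
No candidates → none.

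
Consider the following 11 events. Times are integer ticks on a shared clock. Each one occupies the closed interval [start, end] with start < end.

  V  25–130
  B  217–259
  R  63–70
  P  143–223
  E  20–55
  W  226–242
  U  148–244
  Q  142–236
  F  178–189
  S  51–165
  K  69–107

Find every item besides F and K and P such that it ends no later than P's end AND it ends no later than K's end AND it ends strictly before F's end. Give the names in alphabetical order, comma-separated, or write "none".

Conditions: its end is no later than P's end (X.end <= 223) AND its end is no later than K's end (X.end <= 107) AND its end is strictly before F's end (X.end < 189).
B: end 259 <= 223? ✗; end 259 <= 107? ✗; end 259 < 189? ✗ → no.
E: end 55 <= 223? ✓; end 55 <= 107? ✓; end 55 < 189? ✓ → yes.
Q: end 236 <= 223? ✗; end 236 <= 107? ✗; end 236 < 189? ✗ → no.
R: end 70 <= 223? ✓; end 70 <= 107? ✓; end 70 < 189? ✓ → yes.
S: end 165 <= 223? ✓; end 165 <= 107? ✗; end 165 < 189? ✓ → no.
U: end 244 <= 223? ✗; end 244 <= 107? ✗; end 244 < 189? ✗ → no.
V: end 130 <= 223? ✓; end 130 <= 107? ✗; end 130 < 189? ✓ → no.
W: end 242 <= 223? ✗; end 242 <= 107? ✗; end 242 < 189? ✗ → no.
Result: E, R.

E, R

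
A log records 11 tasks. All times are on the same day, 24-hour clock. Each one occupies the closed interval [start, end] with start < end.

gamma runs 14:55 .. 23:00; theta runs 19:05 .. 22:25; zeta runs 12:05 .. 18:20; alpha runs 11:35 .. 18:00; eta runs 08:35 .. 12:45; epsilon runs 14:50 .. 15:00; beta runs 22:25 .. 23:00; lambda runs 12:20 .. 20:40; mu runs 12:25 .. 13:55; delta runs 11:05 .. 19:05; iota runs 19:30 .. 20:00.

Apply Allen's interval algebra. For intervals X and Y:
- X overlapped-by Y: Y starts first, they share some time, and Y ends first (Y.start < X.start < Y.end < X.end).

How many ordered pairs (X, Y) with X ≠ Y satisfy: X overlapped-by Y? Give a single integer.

15

Checking all 110 ordered pairs for relation 'overlapped-by'; matching pairs in alphabetical order:
(alpha, eta): alpha overlapped-by eta ✓
(delta, eta): delta overlapped-by eta ✓
(gamma, alpha): gamma overlapped-by alpha ✓
(gamma, delta): gamma overlapped-by delta ✓
(gamma, epsilon): gamma overlapped-by epsilon ✓
(gamma, lambda): gamma overlapped-by lambda ✓
(gamma, zeta): gamma overlapped-by zeta ✓
(lambda, alpha): lambda overlapped-by alpha ✓
(lambda, delta): lambda overlapped-by delta ✓
(lambda, eta): lambda overlapped-by eta ✓
(lambda, zeta): lambda overlapped-by zeta ✓
(mu, eta): mu overlapped-by eta ✓
(theta, lambda): theta overlapped-by lambda ✓
(zeta, alpha): zeta overlapped-by alpha ✓
(zeta, eta): zeta overlapped-by eta ✓
Count: 15.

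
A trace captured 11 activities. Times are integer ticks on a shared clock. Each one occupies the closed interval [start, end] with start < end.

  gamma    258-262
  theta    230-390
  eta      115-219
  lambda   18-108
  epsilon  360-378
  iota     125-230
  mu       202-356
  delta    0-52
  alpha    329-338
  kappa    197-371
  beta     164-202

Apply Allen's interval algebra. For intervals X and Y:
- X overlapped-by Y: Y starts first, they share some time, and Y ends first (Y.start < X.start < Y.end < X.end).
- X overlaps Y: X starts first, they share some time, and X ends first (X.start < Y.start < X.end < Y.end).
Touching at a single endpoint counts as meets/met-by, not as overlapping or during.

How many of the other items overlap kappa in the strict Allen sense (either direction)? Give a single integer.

Target kappa = [197, 371].
alpha [329, 338] → during → no.
beta [164, 202] → overlaps → counts.
delta [0, 52] → before → no.
epsilon [360, 378] → overlapped-by → counts.
eta [115, 219] → overlaps → counts.
gamma [258, 262] → during → no.
iota [125, 230] → overlaps → counts.
lambda [18, 108] → before → no.
mu [202, 356] → during → no.
theta [230, 390] → overlapped-by → counts.
Total: 5.

5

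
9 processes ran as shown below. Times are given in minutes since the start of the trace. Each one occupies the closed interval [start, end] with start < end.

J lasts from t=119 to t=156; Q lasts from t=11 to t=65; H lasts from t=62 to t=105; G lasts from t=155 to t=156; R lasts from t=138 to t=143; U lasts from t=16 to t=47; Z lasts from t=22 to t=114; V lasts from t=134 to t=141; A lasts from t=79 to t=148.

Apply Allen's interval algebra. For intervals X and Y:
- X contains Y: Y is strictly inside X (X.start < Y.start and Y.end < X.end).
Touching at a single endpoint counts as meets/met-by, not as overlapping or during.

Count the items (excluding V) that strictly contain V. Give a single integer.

2

Target V = [t=134, t=141].
A [t=79, t=148] → contains → counts.
G [t=155, t=156] → after → no.
H [t=62, t=105] → before → no.
J [t=119, t=156] → contains → counts.
Q [t=11, t=65] → before → no.
R [t=138, t=143] → overlapped-by → no.
U [t=16, t=47] → before → no.
Z [t=22, t=114] → before → no.
Total: 2.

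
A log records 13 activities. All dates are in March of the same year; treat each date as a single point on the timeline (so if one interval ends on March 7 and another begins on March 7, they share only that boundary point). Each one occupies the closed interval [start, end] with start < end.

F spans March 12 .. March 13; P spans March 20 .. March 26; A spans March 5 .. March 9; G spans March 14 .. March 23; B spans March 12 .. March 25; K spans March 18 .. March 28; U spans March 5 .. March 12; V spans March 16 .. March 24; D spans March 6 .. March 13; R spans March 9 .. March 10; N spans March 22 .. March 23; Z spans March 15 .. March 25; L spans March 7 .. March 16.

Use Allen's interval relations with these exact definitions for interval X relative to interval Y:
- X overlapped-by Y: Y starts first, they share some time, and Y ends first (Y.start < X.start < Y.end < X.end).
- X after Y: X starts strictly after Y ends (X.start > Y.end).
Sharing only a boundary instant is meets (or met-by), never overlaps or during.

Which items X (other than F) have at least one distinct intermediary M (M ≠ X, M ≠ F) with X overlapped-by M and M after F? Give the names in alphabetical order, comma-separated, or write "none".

Target F = [March 12, March 13].
Intermediaries M with M after F: G, K, N, P, V, Z.
Via G — items with X overlapped-by G: K, P, V, Z.
Via K — items with X overlapped-by K: none.
Via N — items with X overlapped-by N: none.
Via P — items with X overlapped-by P: none.
Via V — items with X overlapped-by V: K, P.
Via Z — items with X overlapped-by Z: K, P.
Union: K, P, V, Z.

K, P, V, Z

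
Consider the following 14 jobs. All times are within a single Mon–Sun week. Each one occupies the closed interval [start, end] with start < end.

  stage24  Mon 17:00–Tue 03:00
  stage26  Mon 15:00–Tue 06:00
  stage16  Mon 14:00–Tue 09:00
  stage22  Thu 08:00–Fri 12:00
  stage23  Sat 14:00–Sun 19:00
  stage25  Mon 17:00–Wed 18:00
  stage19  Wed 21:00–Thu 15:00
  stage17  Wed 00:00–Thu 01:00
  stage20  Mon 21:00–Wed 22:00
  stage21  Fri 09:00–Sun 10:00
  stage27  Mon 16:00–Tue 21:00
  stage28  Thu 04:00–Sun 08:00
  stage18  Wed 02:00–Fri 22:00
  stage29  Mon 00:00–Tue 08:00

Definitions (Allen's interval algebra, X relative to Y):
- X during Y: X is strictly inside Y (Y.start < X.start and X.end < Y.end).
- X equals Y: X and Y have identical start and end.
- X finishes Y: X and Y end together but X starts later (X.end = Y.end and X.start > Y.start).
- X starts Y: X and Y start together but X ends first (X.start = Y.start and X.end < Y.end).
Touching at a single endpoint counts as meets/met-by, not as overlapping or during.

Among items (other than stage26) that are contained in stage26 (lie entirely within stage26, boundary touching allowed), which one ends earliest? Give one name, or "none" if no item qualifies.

Target stage26 = [Mon 15:00, Tue 06:00].
stage16 [Mon 14:00, Tue 09:00] → contains → excluded.
stage17 [Wed 00:00, Thu 01:00] → after → excluded.
stage18 [Wed 02:00, Fri 22:00] → after → excluded.
stage19 [Wed 21:00, Thu 15:00] → after → excluded.
stage20 [Mon 21:00, Wed 22:00] → overlapped-by → excluded.
stage21 [Fri 09:00, Sun 10:00] → after → excluded.
stage22 [Thu 08:00, Fri 12:00] → after → excluded.
stage23 [Sat 14:00, Sun 19:00] → after → excluded.
stage24 [Mon 17:00, Tue 03:00] → during → candidate.
stage25 [Mon 17:00, Wed 18:00] → overlapped-by → excluded.
stage27 [Mon 16:00, Tue 21:00] → overlapped-by → excluded.
stage28 [Thu 04:00, Sun 08:00] → after → excluded.
stage29 [Mon 00:00, Tue 08:00] → contains → excluded.
Among candidates, earliest end is Tue 03:00 → stage24.

stage24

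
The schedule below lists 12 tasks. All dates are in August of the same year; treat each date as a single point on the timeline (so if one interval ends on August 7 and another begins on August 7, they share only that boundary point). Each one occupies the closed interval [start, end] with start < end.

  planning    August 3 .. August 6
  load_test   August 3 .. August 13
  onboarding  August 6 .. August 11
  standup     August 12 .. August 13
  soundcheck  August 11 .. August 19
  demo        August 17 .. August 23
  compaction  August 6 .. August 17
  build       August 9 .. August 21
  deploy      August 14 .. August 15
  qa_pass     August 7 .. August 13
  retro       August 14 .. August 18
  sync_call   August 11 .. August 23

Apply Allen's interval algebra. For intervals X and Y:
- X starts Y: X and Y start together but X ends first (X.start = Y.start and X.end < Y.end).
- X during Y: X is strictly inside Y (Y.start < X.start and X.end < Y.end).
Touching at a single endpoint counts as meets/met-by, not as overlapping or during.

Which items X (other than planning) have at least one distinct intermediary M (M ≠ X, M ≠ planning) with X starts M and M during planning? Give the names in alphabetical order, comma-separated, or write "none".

Target planning = [August 3, August 6].
Intermediaries M with M during planning: none.
Union: none.

none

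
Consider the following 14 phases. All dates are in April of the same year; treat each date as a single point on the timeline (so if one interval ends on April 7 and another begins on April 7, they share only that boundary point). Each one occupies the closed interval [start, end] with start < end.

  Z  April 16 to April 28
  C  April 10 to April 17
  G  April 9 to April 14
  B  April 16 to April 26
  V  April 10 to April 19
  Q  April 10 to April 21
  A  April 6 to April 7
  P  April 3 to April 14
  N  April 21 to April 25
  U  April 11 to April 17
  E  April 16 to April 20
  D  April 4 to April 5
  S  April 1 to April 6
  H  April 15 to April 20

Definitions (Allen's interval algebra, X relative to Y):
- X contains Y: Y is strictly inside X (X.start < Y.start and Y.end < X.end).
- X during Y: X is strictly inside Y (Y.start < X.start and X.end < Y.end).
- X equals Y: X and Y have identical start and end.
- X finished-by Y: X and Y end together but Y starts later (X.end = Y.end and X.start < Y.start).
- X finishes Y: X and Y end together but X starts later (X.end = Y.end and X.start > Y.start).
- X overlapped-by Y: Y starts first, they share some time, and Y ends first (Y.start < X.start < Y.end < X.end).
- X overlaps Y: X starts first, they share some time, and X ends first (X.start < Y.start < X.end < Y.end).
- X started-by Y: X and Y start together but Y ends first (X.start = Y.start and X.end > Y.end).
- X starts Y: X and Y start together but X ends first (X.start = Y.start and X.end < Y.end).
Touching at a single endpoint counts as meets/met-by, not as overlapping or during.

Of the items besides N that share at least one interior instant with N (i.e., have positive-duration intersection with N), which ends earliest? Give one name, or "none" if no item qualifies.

B

Target N = [April 21, April 25].
A [April 6, April 7] → before → excluded.
B [April 16, April 26] → contains → candidate.
C [April 10, April 17] → before → excluded.
D [April 4, April 5] → before → excluded.
E [April 16, April 20] → before → excluded.
G [April 9, April 14] → before → excluded.
H [April 15, April 20] → before → excluded.
P [April 3, April 14] → before → excluded.
Q [April 10, April 21] → meets → excluded.
S [April 1, April 6] → before → excluded.
U [April 11, April 17] → before → excluded.
V [April 10, April 19] → before → excluded.
Z [April 16, April 28] → contains → candidate.
Among candidates, earliest end is April 26 → B.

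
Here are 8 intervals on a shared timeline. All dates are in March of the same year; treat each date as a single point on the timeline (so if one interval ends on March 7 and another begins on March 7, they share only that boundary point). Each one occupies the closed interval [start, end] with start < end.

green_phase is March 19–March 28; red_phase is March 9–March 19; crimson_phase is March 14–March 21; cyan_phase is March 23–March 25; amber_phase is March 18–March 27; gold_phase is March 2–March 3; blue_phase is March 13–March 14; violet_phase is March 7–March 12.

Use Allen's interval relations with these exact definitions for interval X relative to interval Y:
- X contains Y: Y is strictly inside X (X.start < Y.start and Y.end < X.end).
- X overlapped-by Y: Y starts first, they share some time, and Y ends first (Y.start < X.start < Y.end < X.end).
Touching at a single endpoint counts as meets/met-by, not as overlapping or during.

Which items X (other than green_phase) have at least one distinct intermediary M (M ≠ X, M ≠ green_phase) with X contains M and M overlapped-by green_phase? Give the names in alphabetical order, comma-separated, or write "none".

Target green_phase = [March 19, March 28].
Intermediaries M with M overlapped-by green_phase: none.
Union: none.

none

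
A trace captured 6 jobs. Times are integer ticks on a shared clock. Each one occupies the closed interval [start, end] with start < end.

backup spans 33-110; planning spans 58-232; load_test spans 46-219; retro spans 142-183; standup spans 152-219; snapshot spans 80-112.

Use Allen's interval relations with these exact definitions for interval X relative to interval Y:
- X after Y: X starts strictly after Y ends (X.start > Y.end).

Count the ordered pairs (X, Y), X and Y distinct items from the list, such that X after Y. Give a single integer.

4

Checking all 30 ordered pairs for relation 'after'; matching pairs in alphabetical order:
(retro, backup): retro after backup ✓
(retro, snapshot): retro after snapshot ✓
(standup, backup): standup after backup ✓
(standup, snapshot): standup after snapshot ✓
Count: 4.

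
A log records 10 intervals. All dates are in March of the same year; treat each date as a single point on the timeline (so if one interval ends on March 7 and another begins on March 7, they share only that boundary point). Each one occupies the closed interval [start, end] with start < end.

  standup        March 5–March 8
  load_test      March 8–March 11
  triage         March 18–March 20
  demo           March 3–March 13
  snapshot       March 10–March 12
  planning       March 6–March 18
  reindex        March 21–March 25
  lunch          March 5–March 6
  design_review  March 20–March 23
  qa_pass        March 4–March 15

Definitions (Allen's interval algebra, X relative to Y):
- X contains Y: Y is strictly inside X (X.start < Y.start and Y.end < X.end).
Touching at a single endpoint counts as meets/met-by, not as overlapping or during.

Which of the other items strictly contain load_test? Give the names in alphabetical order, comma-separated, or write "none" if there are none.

Target load_test = [March 8, March 11].
demo [March 3, March 13] → contains → yes.
design_review [March 20, March 23] → after → no.
lunch [March 5, March 6] → before → no.
planning [March 6, March 18] → contains → yes.
qa_pass [March 4, March 15] → contains → yes.
reindex [March 21, March 25] → after → no.
snapshot [March 10, March 12] → overlapped-by → no.
standup [March 5, March 8] → meets → no.
triage [March 18, March 20] → after → no.
Result: demo, planning, qa_pass.

demo, planning, qa_pass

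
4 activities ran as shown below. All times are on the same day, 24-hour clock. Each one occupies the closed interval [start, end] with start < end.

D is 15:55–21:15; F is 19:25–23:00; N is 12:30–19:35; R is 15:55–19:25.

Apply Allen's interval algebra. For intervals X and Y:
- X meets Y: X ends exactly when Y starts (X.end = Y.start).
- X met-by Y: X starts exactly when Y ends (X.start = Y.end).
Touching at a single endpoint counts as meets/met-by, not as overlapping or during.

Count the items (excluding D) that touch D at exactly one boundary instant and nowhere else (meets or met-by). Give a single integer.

0

Target D = [15:55, 21:15].
F [19:25, 23:00] → overlapped-by → no.
N [12:30, 19:35] → overlaps → no.
R [15:55, 19:25] → starts → no.
Total: 0.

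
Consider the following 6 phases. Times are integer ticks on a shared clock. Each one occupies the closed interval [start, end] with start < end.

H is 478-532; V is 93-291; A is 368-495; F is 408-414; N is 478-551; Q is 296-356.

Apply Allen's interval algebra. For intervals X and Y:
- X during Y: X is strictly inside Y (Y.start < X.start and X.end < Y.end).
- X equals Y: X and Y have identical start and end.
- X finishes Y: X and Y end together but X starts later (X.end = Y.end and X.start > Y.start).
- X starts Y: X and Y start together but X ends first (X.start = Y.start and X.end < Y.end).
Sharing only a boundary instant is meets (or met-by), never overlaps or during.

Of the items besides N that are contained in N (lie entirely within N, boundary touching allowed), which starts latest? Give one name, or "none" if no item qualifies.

Target N = [478, 551].
A [368, 495] → overlaps → excluded.
F [408, 414] → before → excluded.
H [478, 532] → starts → candidate.
Q [296, 356] → before → excluded.
V [93, 291] → before → excluded.
Among candidates, latest start is 478 → H.

H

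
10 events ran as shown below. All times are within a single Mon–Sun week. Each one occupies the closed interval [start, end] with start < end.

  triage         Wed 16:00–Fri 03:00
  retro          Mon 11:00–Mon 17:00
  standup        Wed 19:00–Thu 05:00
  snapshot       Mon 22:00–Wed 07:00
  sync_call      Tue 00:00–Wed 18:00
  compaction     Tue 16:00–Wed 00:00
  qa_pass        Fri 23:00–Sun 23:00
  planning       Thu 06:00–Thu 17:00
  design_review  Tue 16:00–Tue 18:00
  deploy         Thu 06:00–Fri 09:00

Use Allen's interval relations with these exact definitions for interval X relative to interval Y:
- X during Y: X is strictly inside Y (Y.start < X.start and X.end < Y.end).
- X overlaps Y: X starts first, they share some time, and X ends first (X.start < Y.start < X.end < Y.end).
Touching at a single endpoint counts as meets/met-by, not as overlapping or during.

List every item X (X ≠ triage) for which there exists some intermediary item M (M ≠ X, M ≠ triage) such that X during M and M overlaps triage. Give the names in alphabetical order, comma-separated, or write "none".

compaction, design_review

Target triage = [Wed 16:00, Fri 03:00].
Intermediaries M with M overlaps triage: sync_call.
Via sync_call — items with X during sync_call: compaction, design_review.
Union: compaction, design_review.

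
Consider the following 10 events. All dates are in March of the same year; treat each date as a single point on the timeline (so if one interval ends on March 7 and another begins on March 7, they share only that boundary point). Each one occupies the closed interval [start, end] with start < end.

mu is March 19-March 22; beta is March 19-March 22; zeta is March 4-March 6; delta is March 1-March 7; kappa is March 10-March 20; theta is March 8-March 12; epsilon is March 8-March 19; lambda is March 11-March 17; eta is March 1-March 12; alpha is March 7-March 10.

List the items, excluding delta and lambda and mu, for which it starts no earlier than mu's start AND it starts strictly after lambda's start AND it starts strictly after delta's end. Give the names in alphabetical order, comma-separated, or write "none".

Conditions: its start is no earlier than mu's start (X.start >= March 19) AND its start is strictly after lambda's start (X.start > March 11) AND its start is strictly after delta's end (X.start > March 7).
alpha: start March 7 >= March 19? ✗; start March 7 > March 11? ✗; start March 7 > March 7? ✗ → no.
beta: start March 19 >= March 19? ✓; start March 19 > March 11? ✓; start March 19 > March 7? ✓ → yes.
epsilon: start March 8 >= March 19? ✗; start March 8 > March 11? ✗; start March 8 > March 7? ✓ → no.
eta: start March 1 >= March 19? ✗; start March 1 > March 11? ✗; start March 1 > March 7? ✗ → no.
kappa: start March 10 >= March 19? ✗; start March 10 > March 11? ✗; start March 10 > March 7? ✓ → no.
theta: start March 8 >= March 19? ✗; start March 8 > March 11? ✗; start March 8 > March 7? ✓ → no.
zeta: start March 4 >= March 19? ✗; start March 4 > March 11? ✗; start March 4 > March 7? ✗ → no.
Result: beta.

beta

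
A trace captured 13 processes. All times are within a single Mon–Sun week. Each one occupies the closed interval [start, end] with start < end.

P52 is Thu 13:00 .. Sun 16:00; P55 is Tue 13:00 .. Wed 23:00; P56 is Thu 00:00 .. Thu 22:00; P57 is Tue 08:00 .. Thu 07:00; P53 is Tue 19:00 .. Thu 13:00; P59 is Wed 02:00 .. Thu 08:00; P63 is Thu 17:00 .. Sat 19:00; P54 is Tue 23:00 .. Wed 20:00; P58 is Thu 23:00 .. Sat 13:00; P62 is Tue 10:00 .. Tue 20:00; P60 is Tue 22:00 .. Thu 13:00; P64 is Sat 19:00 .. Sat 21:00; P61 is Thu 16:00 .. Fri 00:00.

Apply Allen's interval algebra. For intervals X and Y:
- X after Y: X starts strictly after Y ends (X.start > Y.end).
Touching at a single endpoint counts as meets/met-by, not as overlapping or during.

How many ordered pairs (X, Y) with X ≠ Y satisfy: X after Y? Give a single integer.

Checking all 156 ordered pairs for relation 'after'; matching pairs in alphabetical order:
(P52, P54): P52 after P54 ✓
(P52, P55): P52 after P55 ✓
(P52, P57): P52 after P57 ✓
(P52, P59): P52 after P59 ✓
(P52, P62): P52 after P62 ✓
(P54, P62): P54 after P62 ✓
(P56, P54): P56 after P54 ✓
(P56, P55): P56 after P55 ✓
(P56, P62): P56 after P62 ✓
(P58, P53): P58 after P53 ✓
(P58, P54): P58 after P54 ✓
(P58, P55): P58 after P55 ✓
(P58, P56): P58 after P56 ✓
(P58, P57): P58 after P57 ✓
(P58, P59): P58 after P59 ✓
(P58, P60): P58 after P60 ✓
(P58, P62): P58 after P62 ✓
(P59, P62): P59 after P62 ✓
(P60, P62): P60 after P62 ✓
(P61, P53): P61 after P53 ✓
(P61, P54): P61 after P54 ✓
(P61, P55): P61 after P55 ✓
(P61, P57): P61 after P57 ✓
(P61, P59): P61 after P59 ✓
... plus 19 further pairs not listed.
Count: 43.

43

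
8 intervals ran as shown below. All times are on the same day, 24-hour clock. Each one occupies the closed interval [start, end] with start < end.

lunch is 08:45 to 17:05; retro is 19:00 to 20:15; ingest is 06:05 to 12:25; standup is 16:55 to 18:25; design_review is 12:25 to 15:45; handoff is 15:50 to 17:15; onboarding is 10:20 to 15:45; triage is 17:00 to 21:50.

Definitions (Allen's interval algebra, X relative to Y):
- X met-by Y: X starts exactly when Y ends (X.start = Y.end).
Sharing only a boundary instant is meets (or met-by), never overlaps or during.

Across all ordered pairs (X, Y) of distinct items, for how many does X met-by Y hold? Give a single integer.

Checking all 56 ordered pairs for relation 'met-by'; matching pairs in alphabetical order:
(design_review, ingest): design_review met-by ingest ✓
Count: 1.

1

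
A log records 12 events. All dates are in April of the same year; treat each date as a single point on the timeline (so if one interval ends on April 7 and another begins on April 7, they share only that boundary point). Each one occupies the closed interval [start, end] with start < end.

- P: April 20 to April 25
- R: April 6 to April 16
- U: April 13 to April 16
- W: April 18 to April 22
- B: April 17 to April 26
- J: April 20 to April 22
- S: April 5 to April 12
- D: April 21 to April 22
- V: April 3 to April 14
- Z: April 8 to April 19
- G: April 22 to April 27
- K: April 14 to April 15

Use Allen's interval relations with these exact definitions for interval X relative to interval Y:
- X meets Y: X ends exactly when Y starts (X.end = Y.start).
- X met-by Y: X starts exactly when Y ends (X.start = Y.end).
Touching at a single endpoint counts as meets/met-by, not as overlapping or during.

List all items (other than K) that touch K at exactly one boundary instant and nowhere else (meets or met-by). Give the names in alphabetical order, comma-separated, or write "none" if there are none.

V

Target K = [April 14, April 15].
B [April 17, April 26] → after → no.
D [April 21, April 22] → after → no.
G [April 22, April 27] → after → no.
J [April 20, April 22] → after → no.
P [April 20, April 25] → after → no.
R [April 6, April 16] → contains → no.
S [April 5, April 12] → before → no.
U [April 13, April 16] → contains → no.
V [April 3, April 14] → meets → yes.
W [April 18, April 22] → after → no.
Z [April 8, April 19] → contains → no.
Result: V.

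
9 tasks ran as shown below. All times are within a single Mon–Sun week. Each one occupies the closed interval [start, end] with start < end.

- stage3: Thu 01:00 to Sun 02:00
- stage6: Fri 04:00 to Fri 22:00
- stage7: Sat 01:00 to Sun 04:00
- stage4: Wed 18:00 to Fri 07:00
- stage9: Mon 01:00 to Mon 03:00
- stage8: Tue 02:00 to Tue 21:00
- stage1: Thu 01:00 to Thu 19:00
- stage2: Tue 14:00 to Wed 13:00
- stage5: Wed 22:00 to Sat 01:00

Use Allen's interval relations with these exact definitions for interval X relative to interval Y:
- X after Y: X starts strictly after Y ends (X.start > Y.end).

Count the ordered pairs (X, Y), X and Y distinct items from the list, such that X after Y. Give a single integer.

24

Checking all 72 ordered pairs for relation 'after'; matching pairs in alphabetical order:
(stage1, stage2): stage1 after stage2 ✓
(stage1, stage8): stage1 after stage8 ✓
(stage1, stage9): stage1 after stage9 ✓
(stage2, stage9): stage2 after stage9 ✓
(stage3, stage2): stage3 after stage2 ✓
(stage3, stage8): stage3 after stage8 ✓
(stage3, stage9): stage3 after stage9 ✓
(stage4, stage2): stage4 after stage2 ✓
(stage4, stage8): stage4 after stage8 ✓
(stage4, stage9): stage4 after stage9 ✓
(stage5, stage2): stage5 after stage2 ✓
(stage5, stage8): stage5 after stage8 ✓
(stage5, stage9): stage5 after stage9 ✓
(stage6, stage1): stage6 after stage1 ✓
(stage6, stage2): stage6 after stage2 ✓
(stage6, stage8): stage6 after stage8 ✓
(stage6, stage9): stage6 after stage9 ✓
(stage7, stage1): stage7 after stage1 ✓
(stage7, stage2): stage7 after stage2 ✓
(stage7, stage4): stage7 after stage4 ✓
(stage7, stage6): stage7 after stage6 ✓
(stage7, stage8): stage7 after stage8 ✓
(stage7, stage9): stage7 after stage9 ✓
(stage8, stage9): stage8 after stage9 ✓
Count: 24.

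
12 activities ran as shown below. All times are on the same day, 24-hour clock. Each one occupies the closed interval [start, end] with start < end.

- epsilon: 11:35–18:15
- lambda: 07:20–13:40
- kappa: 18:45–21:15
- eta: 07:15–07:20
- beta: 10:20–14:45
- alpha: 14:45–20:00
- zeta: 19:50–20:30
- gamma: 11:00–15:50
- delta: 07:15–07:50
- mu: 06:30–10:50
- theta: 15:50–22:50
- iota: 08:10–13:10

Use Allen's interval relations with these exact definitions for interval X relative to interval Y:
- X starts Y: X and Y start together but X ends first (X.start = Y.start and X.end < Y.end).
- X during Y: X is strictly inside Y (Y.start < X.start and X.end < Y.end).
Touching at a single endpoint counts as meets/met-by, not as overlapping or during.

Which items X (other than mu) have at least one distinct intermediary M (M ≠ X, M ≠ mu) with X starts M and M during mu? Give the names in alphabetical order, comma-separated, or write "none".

eta

Target mu = [06:30, 10:50].
Intermediaries M with M during mu: delta, eta.
Via delta — items with X starts delta: eta.
Via eta — items with X starts eta: none.
Union: eta.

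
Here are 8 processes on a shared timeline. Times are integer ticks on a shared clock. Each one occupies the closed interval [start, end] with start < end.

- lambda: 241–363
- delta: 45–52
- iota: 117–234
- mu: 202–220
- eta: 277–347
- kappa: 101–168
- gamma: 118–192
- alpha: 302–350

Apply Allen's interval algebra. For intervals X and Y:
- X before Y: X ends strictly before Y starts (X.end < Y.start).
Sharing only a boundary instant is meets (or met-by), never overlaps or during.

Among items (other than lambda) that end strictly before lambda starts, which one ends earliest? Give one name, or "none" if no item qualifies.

Target lambda = [241, 363].
alpha [302, 350] → during → excluded.
delta [45, 52] → before → candidate.
eta [277, 347] → during → excluded.
gamma [118, 192] → before → candidate.
iota [117, 234] → before → candidate.
kappa [101, 168] → before → candidate.
mu [202, 220] → before → candidate.
Among candidates, earliest end is 52 → delta.

delta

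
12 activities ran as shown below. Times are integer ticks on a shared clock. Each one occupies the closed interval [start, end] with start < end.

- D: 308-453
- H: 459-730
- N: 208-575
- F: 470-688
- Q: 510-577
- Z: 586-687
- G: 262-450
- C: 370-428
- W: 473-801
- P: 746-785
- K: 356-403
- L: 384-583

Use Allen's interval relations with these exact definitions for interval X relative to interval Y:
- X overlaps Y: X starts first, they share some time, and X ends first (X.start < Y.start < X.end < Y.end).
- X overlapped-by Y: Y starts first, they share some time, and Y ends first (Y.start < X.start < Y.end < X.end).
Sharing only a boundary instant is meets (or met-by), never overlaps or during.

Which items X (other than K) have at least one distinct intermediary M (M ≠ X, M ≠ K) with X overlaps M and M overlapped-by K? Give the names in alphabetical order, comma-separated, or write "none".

C, D, G, N

Target K = [356, 403].
Intermediaries M with M overlapped-by K: C, L.
Via C — items with X overlaps C: none.
Via L — items with X overlaps L: C, D, G, N.
Union: C, D, G, N.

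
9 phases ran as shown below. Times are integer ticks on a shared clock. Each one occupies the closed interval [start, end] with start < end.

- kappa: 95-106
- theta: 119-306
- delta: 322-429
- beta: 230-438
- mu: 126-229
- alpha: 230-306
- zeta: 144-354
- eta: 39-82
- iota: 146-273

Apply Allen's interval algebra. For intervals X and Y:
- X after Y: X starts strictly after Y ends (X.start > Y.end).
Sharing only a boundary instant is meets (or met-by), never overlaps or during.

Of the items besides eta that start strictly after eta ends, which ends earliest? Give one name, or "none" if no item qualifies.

kappa

Target eta = [39, 82].
alpha [230, 306] → after → candidate.
beta [230, 438] → after → candidate.
delta [322, 429] → after → candidate.
iota [146, 273] → after → candidate.
kappa [95, 106] → after → candidate.
mu [126, 229] → after → candidate.
theta [119, 306] → after → candidate.
zeta [144, 354] → after → candidate.
Among candidates, earliest end is 106 → kappa.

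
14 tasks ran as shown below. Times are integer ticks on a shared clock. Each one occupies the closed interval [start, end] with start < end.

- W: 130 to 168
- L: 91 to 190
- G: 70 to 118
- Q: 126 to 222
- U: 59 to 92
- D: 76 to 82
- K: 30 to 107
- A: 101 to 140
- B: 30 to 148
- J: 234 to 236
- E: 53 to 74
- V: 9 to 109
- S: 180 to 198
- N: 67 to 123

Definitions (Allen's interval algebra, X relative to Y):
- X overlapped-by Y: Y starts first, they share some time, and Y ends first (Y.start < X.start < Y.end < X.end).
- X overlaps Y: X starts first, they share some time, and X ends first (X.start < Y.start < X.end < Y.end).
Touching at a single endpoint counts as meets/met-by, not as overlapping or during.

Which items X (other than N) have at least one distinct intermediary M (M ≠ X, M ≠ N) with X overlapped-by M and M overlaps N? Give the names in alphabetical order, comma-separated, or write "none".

Target N = [67, 123].
Intermediaries M with M overlaps N: E, K, U, V.
Via E — items with X overlapped-by E: G, U.
Via K — items with X overlapped-by K: A, G, L.
Via U — items with X overlapped-by U: G, L.
Via V — items with X overlapped-by V: A, B, G, L.
Union: A, B, G, L, U.

A, B, G, L, U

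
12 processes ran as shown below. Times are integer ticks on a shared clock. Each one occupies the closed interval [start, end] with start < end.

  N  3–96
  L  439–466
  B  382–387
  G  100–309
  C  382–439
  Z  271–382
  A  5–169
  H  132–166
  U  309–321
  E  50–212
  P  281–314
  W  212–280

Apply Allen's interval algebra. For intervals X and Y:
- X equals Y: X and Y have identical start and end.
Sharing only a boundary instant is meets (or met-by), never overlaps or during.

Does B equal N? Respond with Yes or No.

No

B = [382, 387], N = [3, 96].
Actual relation of B to N: after.
Asked whether 'equals' holds → No.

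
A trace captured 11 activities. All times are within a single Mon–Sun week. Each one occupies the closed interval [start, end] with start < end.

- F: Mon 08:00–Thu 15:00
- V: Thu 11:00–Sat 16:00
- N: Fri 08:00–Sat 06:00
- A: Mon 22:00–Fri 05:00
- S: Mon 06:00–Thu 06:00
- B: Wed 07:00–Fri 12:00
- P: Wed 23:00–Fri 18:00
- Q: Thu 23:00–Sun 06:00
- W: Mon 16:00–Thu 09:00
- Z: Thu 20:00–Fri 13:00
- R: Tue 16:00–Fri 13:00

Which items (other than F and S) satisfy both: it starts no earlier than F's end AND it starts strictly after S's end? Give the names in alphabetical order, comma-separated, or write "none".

Conditions: its start is no earlier than F's end (X.start >= Thu 15:00) AND its start is strictly after S's end (X.start > Thu 06:00).
A: start Mon 22:00 >= Thu 15:00? ✗; start Mon 22:00 > Thu 06:00? ✗ → no.
B: start Wed 07:00 >= Thu 15:00? ✗; start Wed 07:00 > Thu 06:00? ✗ → no.
N: start Fri 08:00 >= Thu 15:00? ✓; start Fri 08:00 > Thu 06:00? ✓ → yes.
P: start Wed 23:00 >= Thu 15:00? ✗; start Wed 23:00 > Thu 06:00? ✗ → no.
Q: start Thu 23:00 >= Thu 15:00? ✓; start Thu 23:00 > Thu 06:00? ✓ → yes.
R: start Tue 16:00 >= Thu 15:00? ✗; start Tue 16:00 > Thu 06:00? ✗ → no.
V: start Thu 11:00 >= Thu 15:00? ✗; start Thu 11:00 > Thu 06:00? ✓ → no.
W: start Mon 16:00 >= Thu 15:00? ✗; start Mon 16:00 > Thu 06:00? ✗ → no.
Z: start Thu 20:00 >= Thu 15:00? ✓; start Thu 20:00 > Thu 06:00? ✓ → yes.
Result: N, Q, Z.

N, Q, Z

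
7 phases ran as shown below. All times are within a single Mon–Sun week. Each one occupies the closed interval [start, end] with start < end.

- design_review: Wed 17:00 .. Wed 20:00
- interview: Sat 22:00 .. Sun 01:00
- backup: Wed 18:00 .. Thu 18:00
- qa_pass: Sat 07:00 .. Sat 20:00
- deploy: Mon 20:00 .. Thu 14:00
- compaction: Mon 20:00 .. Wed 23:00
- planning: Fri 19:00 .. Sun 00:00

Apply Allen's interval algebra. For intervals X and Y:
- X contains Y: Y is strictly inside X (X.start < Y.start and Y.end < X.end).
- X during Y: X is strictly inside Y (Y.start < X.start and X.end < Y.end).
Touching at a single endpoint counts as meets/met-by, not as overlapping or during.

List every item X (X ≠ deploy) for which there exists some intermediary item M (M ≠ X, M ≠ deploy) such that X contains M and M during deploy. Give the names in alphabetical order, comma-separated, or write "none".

compaction

Target deploy = [Mon 20:00, Thu 14:00].
Intermediaries M with M during deploy: design_review.
Via design_review — items with X contains design_review: compaction.
Union: compaction.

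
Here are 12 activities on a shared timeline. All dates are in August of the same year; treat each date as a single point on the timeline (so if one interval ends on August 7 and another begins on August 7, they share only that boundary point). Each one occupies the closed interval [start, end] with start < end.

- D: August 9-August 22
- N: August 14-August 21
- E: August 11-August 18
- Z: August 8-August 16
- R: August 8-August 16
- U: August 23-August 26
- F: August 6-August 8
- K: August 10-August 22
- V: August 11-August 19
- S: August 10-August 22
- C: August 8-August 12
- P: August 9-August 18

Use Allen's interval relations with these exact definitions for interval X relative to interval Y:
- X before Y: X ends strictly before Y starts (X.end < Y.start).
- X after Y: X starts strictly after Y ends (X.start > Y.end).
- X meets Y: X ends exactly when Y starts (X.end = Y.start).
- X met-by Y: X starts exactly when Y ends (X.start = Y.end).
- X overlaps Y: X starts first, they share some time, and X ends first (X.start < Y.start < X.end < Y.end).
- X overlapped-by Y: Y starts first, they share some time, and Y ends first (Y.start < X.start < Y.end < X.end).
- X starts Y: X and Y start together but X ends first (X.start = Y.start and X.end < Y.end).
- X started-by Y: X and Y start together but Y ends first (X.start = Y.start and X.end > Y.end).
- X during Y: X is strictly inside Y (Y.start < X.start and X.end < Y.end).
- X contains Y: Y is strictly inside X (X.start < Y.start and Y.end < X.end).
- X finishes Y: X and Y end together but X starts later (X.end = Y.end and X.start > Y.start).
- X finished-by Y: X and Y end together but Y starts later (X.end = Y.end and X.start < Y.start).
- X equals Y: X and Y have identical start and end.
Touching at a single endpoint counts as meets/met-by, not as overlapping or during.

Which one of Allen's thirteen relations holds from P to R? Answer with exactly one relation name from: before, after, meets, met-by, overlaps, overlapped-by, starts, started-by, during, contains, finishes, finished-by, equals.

overlapped-by

P = [August 9, August 18]; R = [August 8, August 16].
Compare endpoints: P.start > R.start, P.start < R.end, P.end > R.start, P.end > R.end.
That pattern is 'overlapped-by'.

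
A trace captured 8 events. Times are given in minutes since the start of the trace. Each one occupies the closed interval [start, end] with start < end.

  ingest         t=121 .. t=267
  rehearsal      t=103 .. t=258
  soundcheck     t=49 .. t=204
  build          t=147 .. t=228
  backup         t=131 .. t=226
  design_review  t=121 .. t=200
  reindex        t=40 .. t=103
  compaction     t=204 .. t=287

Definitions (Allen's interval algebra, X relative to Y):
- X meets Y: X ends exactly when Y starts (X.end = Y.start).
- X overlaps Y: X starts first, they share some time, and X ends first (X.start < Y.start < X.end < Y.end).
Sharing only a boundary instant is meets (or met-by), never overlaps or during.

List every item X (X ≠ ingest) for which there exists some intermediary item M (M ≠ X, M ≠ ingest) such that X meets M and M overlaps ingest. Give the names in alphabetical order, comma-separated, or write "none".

reindex

Target ingest = [t=121, t=267].
Intermediaries M with M overlaps ingest: rehearsal, soundcheck.
Via rehearsal — items with X meets rehearsal: reindex.
Via soundcheck — items with X meets soundcheck: none.
Union: reindex.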